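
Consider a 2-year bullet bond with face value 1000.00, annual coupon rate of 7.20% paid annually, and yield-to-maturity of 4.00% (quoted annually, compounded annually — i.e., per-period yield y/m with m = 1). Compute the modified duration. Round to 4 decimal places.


Coupon per period c = face * coupon_rate / m = 72.000000
Periods per year m = 1; per-period yield y/m = 0.040000
Number of cashflows N = 2
Cashflows (t years, CF_t, discount factor 1/(1+y/m)^(m*t), PV):
  t = 1.0000: CF_t = 72.000000, DF = 0.961538, PV = 69.230769
  t = 2.0000: CF_t = 1072.000000, DF = 0.924556, PV = 991.124260
Price P = sum_t PV_t = 1060.355030
First compute Macaulay numerator sum_t t * PV_t:
  t * PV_t at t = 1.0000: 69.230769
  t * PV_t at t = 2.0000: 1982.248521
Macaulay duration D = 2051.479290 / 1060.355030 = 1.934710
Modified duration = D / (1 + y/m) = 1.934710 / (1 + 0.040000) = 1.860298

Answer: Modified duration = 1.8603


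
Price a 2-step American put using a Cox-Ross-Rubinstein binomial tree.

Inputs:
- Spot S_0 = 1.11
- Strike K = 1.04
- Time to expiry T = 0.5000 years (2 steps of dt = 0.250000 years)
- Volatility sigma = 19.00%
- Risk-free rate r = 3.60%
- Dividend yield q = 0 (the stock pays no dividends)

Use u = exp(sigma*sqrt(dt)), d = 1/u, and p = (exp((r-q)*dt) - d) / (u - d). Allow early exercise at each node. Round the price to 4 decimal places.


Answer: Price = V(0,0) = 0.0272

Derivation:
dt = T/N = 0.250000
u = exp(sigma*sqrt(dt)) = 1.099659; d = 1/u = 0.909373
p = (exp((r-q)*dt) - d) / (u - d) = 0.523779
Discount per step: exp(-r*dt) = 0.991040
Stock lattice S(k, i) with i counting down-moves:
  k=0: S(0,0) = 1.1100
  k=1: S(1,0) = 1.2206; S(1,1) = 1.0094
  k=2: S(2,0) = 1.3423; S(2,1) = 1.1100; S(2,2) = 0.9179
Terminal payoffs V(N, i) = max(K - S_T, 0):
  V(2,0) = 0.000000; V(2,1) = 0.000000; V(2,2) = 0.122075
Backward induction: V(k, i) = exp(-r*dt) * [p * V(k+1, i) + (1-p) * V(k+1, i+1)]; then take max(V_cont, immediate exercise) for American.
  V(1,0) = exp(-r*dt) * [p*0.000000 + (1-p)*0.000000] = 0.000000; exercise = 0.000000; V(1,0) = max -> 0.000000
  V(1,1) = exp(-r*dt) * [p*0.000000 + (1-p)*0.122075] = 0.057614; exercise = 0.030596; V(1,1) = max -> 0.057614
  V(0,0) = exp(-r*dt) * [p*0.000000 + (1-p)*0.057614] = 0.027191; exercise = 0.000000; V(0,0) = max -> 0.027191


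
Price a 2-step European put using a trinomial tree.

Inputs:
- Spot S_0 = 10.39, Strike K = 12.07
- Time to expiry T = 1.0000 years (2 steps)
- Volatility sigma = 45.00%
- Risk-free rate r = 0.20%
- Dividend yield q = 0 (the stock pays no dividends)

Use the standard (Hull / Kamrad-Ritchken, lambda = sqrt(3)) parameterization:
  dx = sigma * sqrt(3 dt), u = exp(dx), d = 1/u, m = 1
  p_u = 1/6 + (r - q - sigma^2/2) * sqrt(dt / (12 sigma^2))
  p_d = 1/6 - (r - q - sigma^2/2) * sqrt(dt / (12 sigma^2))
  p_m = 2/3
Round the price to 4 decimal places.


dt = T/N = 0.500000; dx = sigma*sqrt(3*dt) = 0.551135
u = exp(dx) = 1.735222; d = 1/u = 0.576295
p_u = 0.121646, p_m = 0.666667, p_d = 0.211687
Discount per step: exp(-r*dt) = 0.999000
Stock lattice S(k, j) with j the centered position index:
  k=0: S(0,+0) = 10.3900
  k=1: S(1,-1) = 5.9877; S(1,+0) = 10.3900; S(1,+1) = 18.0290
  k=2: S(2,-2) = 3.4507; S(2,-1) = 5.9877; S(2,+0) = 10.3900; S(2,+1) = 18.0290; S(2,+2) = 31.2842
Terminal payoffs V(N, j) = max(K - S_T, 0):
  V(2,-2) = 8.619313; V(2,-1) = 6.082293; V(2,+0) = 1.680000; V(2,+1) = 0.000000; V(2,+2) = 0.000000
Backward induction: V(k, j) = exp(-r*dt) * [p_u * V(k+1, j+1) + p_m * V(k+1, j) + p_d * V(k+1, j-1)]
  V(1,-1) = exp(-r*dt) * [p_u*1.680000 + p_m*6.082293 + p_d*8.619313] = 6.077746
  V(1,+0) = exp(-r*dt) * [p_u*0.000000 + p_m*1.680000 + p_d*6.082293] = 2.405138
  V(1,+1) = exp(-r*dt) * [p_u*0.000000 + p_m*0.000000 + p_d*1.680000] = 0.355279
  V(0,+0) = exp(-r*dt) * [p_u*0.355279 + p_m*2.405138 + p_d*6.077746] = 2.930294

Answer: Price = V(0,0) = 2.9303


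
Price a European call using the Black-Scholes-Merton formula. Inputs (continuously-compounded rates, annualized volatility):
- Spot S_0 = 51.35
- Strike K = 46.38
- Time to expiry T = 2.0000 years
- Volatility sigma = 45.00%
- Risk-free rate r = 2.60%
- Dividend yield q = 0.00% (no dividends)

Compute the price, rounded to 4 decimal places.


d1 = (ln(S/K) + (r - q + 0.5*sigma^2) * T) / (sigma * sqrt(T)) = 0.55986610
d2 = d1 - sigma * sqrt(T) = -0.07653000
exp(-rT) = 0.94932887; exp(-qT) = 1.00000000
C = S_0 * exp(-qT) * N(d1) - K * exp(-rT) * N(d2)
N(d1) = 0.71221461; N(d2) = 0.46949872
C = 51.3500 * 1.00000000 * 0.71221461 - 46.3800 * 0.94932887 * 0.46949872 = 15.9003

Answer: Price = 15.9003


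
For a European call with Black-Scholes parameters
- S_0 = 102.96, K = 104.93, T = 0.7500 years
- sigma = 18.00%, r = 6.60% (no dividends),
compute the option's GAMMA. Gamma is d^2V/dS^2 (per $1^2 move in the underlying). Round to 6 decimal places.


d1 = 0.2739020378; d2 = 0.1180174651
phi(d1) = 0.3842546880; exp(-qT) = 1.0000000000; exp(-rT) = 0.9517051581
Gamma = exp(-qT) * phi(d1) / (S * sigma * sqrt(T)) = 1.0000000000 * 0.3842546880 / (102.9600 * 0.1800 * 0.8660254038) = 0.023941

Answer: Gamma = 0.023941


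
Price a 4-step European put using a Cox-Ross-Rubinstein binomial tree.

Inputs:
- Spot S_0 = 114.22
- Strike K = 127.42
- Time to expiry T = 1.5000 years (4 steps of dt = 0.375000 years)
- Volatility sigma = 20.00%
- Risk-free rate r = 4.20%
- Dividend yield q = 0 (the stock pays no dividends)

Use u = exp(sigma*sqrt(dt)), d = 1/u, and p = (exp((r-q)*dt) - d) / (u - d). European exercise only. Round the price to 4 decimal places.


dt = T/N = 0.375000
u = exp(sigma*sqrt(dt)) = 1.130290; d = 1/u = 0.884728
p = (exp((r-q)*dt) - d) / (u - d) = 0.534066
Discount per step: exp(-r*dt) = 0.984373
Stock lattice S(k, i) with i counting down-moves:
  k=0: S(0,0) = 114.2200
  k=1: S(1,0) = 129.1018; S(1,1) = 101.0537
  k=2: S(2,0) = 145.9225; S(2,1) = 114.2200; S(2,2) = 89.4051
  k=3: S(3,0) = 164.9347; S(3,1) = 129.1018; S(3,2) = 101.0537; S(3,3) = 79.0992
  k=4: S(4,0) = 186.4241; S(4,1) = 145.9225; S(4,2) = 114.2200; S(4,3) = 89.4051; S(4,4) = 69.9813
Terminal payoffs V(N, i) = max(K - S_T, 0):
  V(4,0) = 0.000000; V(4,1) = 0.000000; V(4,2) = 13.200000; V(4,3) = 38.014926; V(4,4) = 57.438672
Backward induction: V(k, i) = exp(-r*dt) * [p * V(k+1, i) + (1-p) * V(k+1, i+1)].
  V(3,0) = exp(-r*dt) * [p*0.000000 + (1-p)*0.000000] = 0.000000
  V(3,1) = exp(-r*dt) * [p*0.000000 + (1-p)*13.200000] = 6.054220
  V(3,2) = exp(-r*dt) * [p*13.200000 + (1-p)*38.014926] = 24.375170
  V(3,3) = exp(-r*dt) * [p*38.014926 + (1-p)*57.438672] = 46.329641
  V(2,0) = exp(-r*dt) * [p*0.000000 + (1-p)*6.054220] = 2.776786
  V(2,1) = exp(-r*dt) * [p*6.054220 + (1-p)*24.375170] = 14.362572
  V(2,2) = exp(-r*dt) * [p*24.375170 + (1-p)*46.329641] = 34.063753
  V(1,0) = exp(-r*dt) * [p*2.776786 + (1-p)*14.362572] = 8.047251
  V(1,1) = exp(-r*dt) * [p*14.362572 + (1-p)*34.063753] = 23.174141
  V(0,0) = exp(-r*dt) * [p*8.047251 + (1-p)*23.174141] = 14.859493

Answer: Price = V(0,0) = 14.8595


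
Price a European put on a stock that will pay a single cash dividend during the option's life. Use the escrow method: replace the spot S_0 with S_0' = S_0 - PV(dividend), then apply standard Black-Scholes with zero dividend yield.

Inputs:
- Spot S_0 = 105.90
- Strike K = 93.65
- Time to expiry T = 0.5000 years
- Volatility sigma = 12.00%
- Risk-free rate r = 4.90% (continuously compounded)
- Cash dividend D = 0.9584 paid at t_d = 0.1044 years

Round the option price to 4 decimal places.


PV(D) = D * exp(-r * t_d) = 0.9584 * 0.99489746 = 0.95350973
S_0' = S_0 - PV(D) = 105.9000 - 0.95350973 = 104.94649027
d1 = (ln(S_0'/K) + (r + sigma^2/2)*T) / (sigma*sqrt(T)) = 1.67332312
d2 = d1 - sigma*sqrt(T) = 1.58847030
exp(-rT) = 0.97579769
N(-d1) = 0.04713185; N(-d2) = 0.05609002
P = K * exp(-rT) * N(-d2) - S_0' * N(-d1) = 93.6500 * 0.97579769 * 0.05609002 - 104.94649027 * 0.04713185 = 0.1794

Answer: Price = 0.1794


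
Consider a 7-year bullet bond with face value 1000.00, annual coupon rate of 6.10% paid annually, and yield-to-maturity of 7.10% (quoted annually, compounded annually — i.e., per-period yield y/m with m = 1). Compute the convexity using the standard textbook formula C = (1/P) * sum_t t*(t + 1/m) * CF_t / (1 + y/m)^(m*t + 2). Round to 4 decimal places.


Answer: Convexity = 38.4292

Derivation:
Coupon per period c = face * coupon_rate / m = 61.000000
Periods per year m = 1; per-period yield y/m = 0.071000
Number of cashflows N = 7
Cashflows (t years, CF_t, discount factor 1/(1+y/m)^(m*t), PV):
  t = 1.0000: CF_t = 61.000000, DF = 0.933707, PV = 56.956116
  t = 2.0000: CF_t = 61.000000, DF = 0.871808, PV = 53.180314
  t = 3.0000: CF_t = 61.000000, DF = 0.814013, PV = 49.654821
  t = 4.0000: CF_t = 61.000000, DF = 0.760050, PV = 46.363045
  t = 5.0000: CF_t = 61.000000, DF = 0.709664, PV = 43.289491
  t = 6.0000: CF_t = 61.000000, DF = 0.662618, PV = 40.419693
  t = 7.0000: CF_t = 1061.000000, DF = 0.618691, PV = 656.431009
Price P = sum_t PV_t = 946.294488
Convexity numerator sum_t t*(t + 1/m) * CF_t / (1+y/m)^(m*t + 2):
  t = 1.0000: term = 99.309642
  t = 2.0000: term = 278.178270
  t = 3.0000: term = 519.473894
  t = 4.0000: term = 808.393859
  t = 5.0000: term = 1132.204284
  t = 6.0000: term = 1480.005600
  t = 7.0000: term = 32047.796440
Convexity = (1/P) * sum = 36365.361990 / 946.294488 = 38.429223


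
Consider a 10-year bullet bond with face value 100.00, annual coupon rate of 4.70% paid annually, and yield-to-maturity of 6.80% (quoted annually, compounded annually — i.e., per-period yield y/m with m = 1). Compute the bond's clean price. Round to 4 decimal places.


Coupon per period c = face * coupon_rate / m = 4.700000
Periods per year m = 1; per-period yield y/m = 0.068000
Number of cashflows N = 10
Cashflows (t years, CF_t, discount factor 1/(1+y/m)^(m*t), PV):
  t = 1.0000: CF_t = 4.700000, DF = 0.936330, PV = 4.400749
  t = 2.0000: CF_t = 4.700000, DF = 0.876713, PV = 4.120552
  t = 3.0000: CF_t = 4.700000, DF = 0.820892, PV = 3.858194
  t = 4.0000: CF_t = 4.700000, DF = 0.768626, PV = 3.612542
  t = 5.0000: CF_t = 4.700000, DF = 0.719687, PV = 3.382530
  t = 6.0000: CF_t = 4.700000, DF = 0.673864, PV = 3.167162
  t = 7.0000: CF_t = 4.700000, DF = 0.630959, PV = 2.965508
  t = 8.0000: CF_t = 4.700000, DF = 0.590786, PV = 2.776693
  t = 9.0000: CF_t = 4.700000, DF = 0.553170, PV = 2.599900
  t = 10.0000: CF_t = 104.700000, DF = 0.517950, PV = 54.229320
Price P = sum_t PV_t = 85.113148

Answer: Price = 85.1131


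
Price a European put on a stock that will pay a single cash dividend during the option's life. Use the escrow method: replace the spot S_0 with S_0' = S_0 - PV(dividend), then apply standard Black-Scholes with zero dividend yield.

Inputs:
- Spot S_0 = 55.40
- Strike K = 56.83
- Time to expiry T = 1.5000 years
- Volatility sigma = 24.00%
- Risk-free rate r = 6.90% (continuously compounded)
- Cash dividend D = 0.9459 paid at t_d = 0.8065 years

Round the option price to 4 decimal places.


PV(D) = D * exp(-r * t_d) = 0.9459 * 0.94587155 = 0.89469990
S_0' = S_0 - PV(D) = 55.4000 - 0.89469990 = 54.50530010
d1 = (ln(S_0'/K) + (r + sigma^2/2)*T) / (sigma*sqrt(T)) = 0.35699133
d2 = d1 - sigma*sqrt(T) = 0.06305256
exp(-rT) = 0.90167602
N(-d1) = 0.36054915; N(-d2) = 0.47486233
P = K * exp(-rT) * N(-d2) - S_0' * N(-d1) = 56.8300 * 0.90167602 * 0.47486233 - 54.50530010 * 0.36054915 = 4.6812

Answer: Price = 4.6812


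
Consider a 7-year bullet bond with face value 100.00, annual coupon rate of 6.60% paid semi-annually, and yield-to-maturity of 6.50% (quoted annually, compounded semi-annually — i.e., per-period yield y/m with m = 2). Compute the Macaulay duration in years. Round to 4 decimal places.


Coupon per period c = face * coupon_rate / m = 3.300000
Periods per year m = 2; per-period yield y/m = 0.032500
Number of cashflows N = 14
Cashflows (t years, CF_t, discount factor 1/(1+y/m)^(m*t), PV):
  t = 0.5000: CF_t = 3.300000, DF = 0.968523, PV = 3.196126
  t = 1.0000: CF_t = 3.300000, DF = 0.938037, PV = 3.095521
  t = 1.5000: CF_t = 3.300000, DF = 0.908510, PV = 2.998084
  t = 2.0000: CF_t = 3.300000, DF = 0.879913, PV = 2.903713
  t = 2.5000: CF_t = 3.300000, DF = 0.852216, PV = 2.812313
  t = 3.0000: CF_t = 3.300000, DF = 0.825391, PV = 2.723790
  t = 3.5000: CF_t = 3.300000, DF = 0.799410, PV = 2.638053
  t = 4.0000: CF_t = 3.300000, DF = 0.774247, PV = 2.555015
  t = 4.5000: CF_t = 3.300000, DF = 0.749876, PV = 2.474591
  t = 5.0000: CF_t = 3.300000, DF = 0.726272, PV = 2.396698
  t = 5.5000: CF_t = 3.300000, DF = 0.703411, PV = 2.321257
  t = 6.0000: CF_t = 3.300000, DF = 0.681270, PV = 2.248191
  t = 6.5000: CF_t = 3.300000, DF = 0.659826, PV = 2.177425
  t = 7.0000: CF_t = 103.300000, DF = 0.639056, PV = 66.014521
Price P = sum_t PV_t = 100.555298
Macaulay numerator sum_t t * PV_t:
  t * PV_t at t = 0.5000: 1.598063
  t * PV_t at t = 1.0000: 3.095521
  t * PV_t at t = 1.5000: 4.497126
  t * PV_t at t = 2.0000: 5.807426
  t * PV_t at t = 2.5000: 7.030782
  t * PV_t at t = 3.0000: 8.171369
  t * PV_t at t = 3.5000: 9.233186
  t * PV_t at t = 4.0000: 10.220060
  t * PV_t at t = 4.5000: 11.135659
  t * PV_t at t = 5.0000: 11.983491
  t * PV_t at t = 5.5000: 12.766915
  t * PV_t at t = 6.0000: 13.489146
  t * PV_t at t = 6.5000: 14.153261
  t * PV_t at t = 7.0000: 462.101648
Macaulay duration D = (sum_t t * PV_t) / P = 575.283652 / 100.555298 = 5.721068

Answer: Macaulay duration = 5.7211 years


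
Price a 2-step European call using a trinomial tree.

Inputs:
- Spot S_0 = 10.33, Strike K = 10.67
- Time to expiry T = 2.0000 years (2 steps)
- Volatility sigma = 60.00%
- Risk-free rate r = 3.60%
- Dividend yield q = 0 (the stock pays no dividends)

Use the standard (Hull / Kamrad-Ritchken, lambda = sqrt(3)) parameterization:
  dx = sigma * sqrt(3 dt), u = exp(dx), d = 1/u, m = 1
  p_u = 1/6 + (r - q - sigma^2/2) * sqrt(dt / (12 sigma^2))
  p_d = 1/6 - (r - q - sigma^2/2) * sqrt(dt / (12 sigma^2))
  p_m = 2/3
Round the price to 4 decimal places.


dt = T/N = 1.000000; dx = sigma*sqrt(3*dt) = 1.039230
u = exp(dx) = 2.827041; d = 1/u = 0.353727
p_u = 0.097385, p_m = 0.666667, p_d = 0.235949
Discount per step: exp(-r*dt) = 0.964640
Stock lattice S(k, j) with j the centered position index:
  k=0: S(0,+0) = 10.3300
  k=1: S(1,-1) = 3.6540; S(1,+0) = 10.3300; S(1,+1) = 29.2033
  k=2: S(2,-2) = 1.2925; S(2,-1) = 3.6540; S(2,+0) = 10.3300; S(2,+1) = 29.2033; S(2,+2) = 82.5590
Terminal payoffs V(N, j) = max(S_T - K, 0):
  V(2,-2) = 0.000000; V(2,-1) = 0.000000; V(2,+0) = 0.000000; V(2,+1) = 18.533331; V(2,+2) = 71.889005
Backward induction: V(k, j) = exp(-r*dt) * [p_u * V(k+1, j+1) + p_m * V(k+1, j) + p_d * V(k+1, j-1)]
  V(1,-1) = exp(-r*dt) * [p_u*0.000000 + p_m*0.000000 + p_d*0.000000] = 0.000000
  V(1,+0) = exp(-r*dt) * [p_u*18.533331 + p_m*0.000000 + p_d*0.000000] = 1.741042
  V(1,+1) = exp(-r*dt) * [p_u*71.889005 + p_m*18.533331 + p_d*0.000000] = 18.672000
  V(0,+0) = exp(-r*dt) * [p_u*18.672000 + p_m*1.741042 + p_d*0.000000] = 2.873722

Answer: Price = V(0,0) = 2.8737


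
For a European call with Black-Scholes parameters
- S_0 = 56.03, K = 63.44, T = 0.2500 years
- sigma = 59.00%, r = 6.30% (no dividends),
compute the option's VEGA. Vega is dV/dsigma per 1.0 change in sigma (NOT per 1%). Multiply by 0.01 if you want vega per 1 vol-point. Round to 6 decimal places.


d1 = -0.2201519178; d2 = -0.5151519178
phi(d1) = 0.3893907399; exp(-qT) = 1.0000000000; exp(-rT) = 0.9843733826
Vega = S * exp(-qT) * phi(d1) * sqrt(T) = 56.0300 * 1.0000000000 * 0.3893907399 * 0.5000000000 = 10.908782

Answer: Vega = 10.908782


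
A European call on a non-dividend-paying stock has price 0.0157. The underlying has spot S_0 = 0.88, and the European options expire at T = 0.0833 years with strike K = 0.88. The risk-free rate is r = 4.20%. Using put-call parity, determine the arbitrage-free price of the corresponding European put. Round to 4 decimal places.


Put-call parity: C - P = S_0 * exp(-qT) - K * exp(-rT).
S_0 * exp(-qT) = 0.8800 * 1.00000000 = 0.88000000
K * exp(-rT) = 0.8800 * 0.99650751 = 0.87692661
P = C - S*exp(-qT) + K*exp(-rT)
P = 0.0157 - 0.88000000 + 0.87692661 = 0.0126

Answer: Put price = 0.0126


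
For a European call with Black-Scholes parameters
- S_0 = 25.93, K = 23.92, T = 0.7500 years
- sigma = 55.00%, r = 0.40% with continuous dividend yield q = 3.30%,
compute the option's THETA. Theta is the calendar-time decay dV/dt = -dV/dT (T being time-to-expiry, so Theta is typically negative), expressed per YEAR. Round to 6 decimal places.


Answer: Theta = -2.509451

Derivation:
d1 = 0.3618898050; d2 = -0.1144241671
phi(d1) = 0.3736556421; exp(-qT) = 0.9755537700; exp(-rT) = 0.9970044955
Theta = -S*exp(-qT)*phi(d1)*sigma/(2*sqrt(T)) - r*K*exp(-rT)*N(d2) + q*S*exp(-qT)*N(d1)
N(d1) = 0.6412828106; N(d2) = 0.4544507786; sqrt(T) = 0.8660254038
Term 1 = -25.9300 * 0.9755537700 * 0.3736556421 * 0.5500 / (2 * 0.8660254038) = -3.0014238889
Term 2 = -0.0040 * 23.9200 * 0.9970044955 * 0.4544507786 = -0.0433516004
Term 3 = 0.0330 * 25.9300 * 0.9755537700 * 0.6412828106 = 0.5353246814
Theta = -3.0014238889 + (-0.0433516004) + (0.5353246814) = -2.509451


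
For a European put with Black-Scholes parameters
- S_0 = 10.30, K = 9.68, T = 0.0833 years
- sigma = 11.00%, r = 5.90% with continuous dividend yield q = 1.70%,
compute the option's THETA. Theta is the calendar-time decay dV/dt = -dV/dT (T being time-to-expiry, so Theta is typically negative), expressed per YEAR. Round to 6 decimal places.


d1 = 2.0815402350; d2 = 2.0497923217
phi(d1) = 0.0457143325; exp(-qT) = 0.9985849022; exp(-rT) = 0.9950973574
Theta = -S*exp(-qT)*phi(d1)*sigma/(2*sqrt(T)) + r*K*exp(-rT)*N(-d2) - q*S*exp(-qT)*N(-d1)
N(-d1) = 0.0186922427; N(-d2) = 0.0201923506; sqrt(T) = 0.2886173938
Term 1 = -10.3000 * 0.9985849022 * 0.0457143325 * 0.1100 / (2 * 0.2886173938) = -0.0896013993
Term 2 = 0.0590 * 9.6800 * 0.9950973574 * 0.0201923506 = 0.0114757167
Term 3 = -0.0170 * 10.3000 * 0.9985849022 * 0.0186922427 = -0.0032683801
Theta = -0.0896013993 + (0.0114757167) + (-0.0032683801) = -0.081394

Answer: Theta = -0.081394


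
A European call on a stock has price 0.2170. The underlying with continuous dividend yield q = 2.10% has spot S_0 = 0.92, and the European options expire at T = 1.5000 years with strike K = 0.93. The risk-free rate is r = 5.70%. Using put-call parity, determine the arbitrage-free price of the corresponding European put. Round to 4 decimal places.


Answer: Put price = 0.1793

Derivation:
Put-call parity: C - P = S_0 * exp(-qT) - K * exp(-rT).
S_0 * exp(-qT) = 0.9200 * 0.96899096 = 0.89147168
K * exp(-rT) = 0.9300 * 0.91805314 = 0.85378942
P = C - S*exp(-qT) + K*exp(-rT)
P = 0.2170 - 0.89147168 + 0.85378942 = 0.1793


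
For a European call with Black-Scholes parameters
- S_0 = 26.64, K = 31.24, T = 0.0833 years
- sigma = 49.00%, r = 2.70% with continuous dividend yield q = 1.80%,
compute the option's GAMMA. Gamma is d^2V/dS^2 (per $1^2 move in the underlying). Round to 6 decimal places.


d1 = -1.0502967363; d2 = -1.1917192592
phi(d1) = 0.2298105166; exp(-qT) = 0.9985017235; exp(-rT) = 0.9977534273
Gamma = exp(-qT) * phi(d1) / (S * sigma * sqrt(T)) = 0.9985017235 * 0.2298105166 / (26.6400 * 0.4900 * 0.2886173938) = 0.060907

Answer: Gamma = 0.060907


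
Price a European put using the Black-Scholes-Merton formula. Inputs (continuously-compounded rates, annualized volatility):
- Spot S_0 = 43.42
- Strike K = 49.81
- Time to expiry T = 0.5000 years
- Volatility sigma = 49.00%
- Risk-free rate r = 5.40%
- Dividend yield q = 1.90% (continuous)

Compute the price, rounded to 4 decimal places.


d1 = (ln(S/K) + (r - q + 0.5*sigma^2) * T) / (sigma * sqrt(T)) = -0.17250693
d2 = d1 - sigma * sqrt(T) = -0.51898926
exp(-rT) = 0.97336124; exp(-qT) = 0.99054498
P = K * exp(-rT) * N(-d2) - S_0 * exp(-qT) * N(-d1)
N(-d1) = 0.56848049; N(-d2) = 0.69811588
P = 49.8100 * 0.97336124 * 0.69811588 - 43.4200 * 0.99054498 * 0.56848049 = 9.3968

Answer: Price = 9.3968


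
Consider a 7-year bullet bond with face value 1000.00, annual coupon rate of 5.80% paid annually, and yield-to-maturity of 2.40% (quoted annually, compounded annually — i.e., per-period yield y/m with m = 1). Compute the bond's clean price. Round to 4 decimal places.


Coupon per period c = face * coupon_rate / m = 58.000000
Periods per year m = 1; per-period yield y/m = 0.024000
Number of cashflows N = 7
Cashflows (t years, CF_t, discount factor 1/(1+y/m)^(m*t), PV):
  t = 1.0000: CF_t = 58.000000, DF = 0.976562, PV = 56.640625
  t = 2.0000: CF_t = 58.000000, DF = 0.953674, PV = 55.313110
  t = 3.0000: CF_t = 58.000000, DF = 0.931323, PV = 54.016709
  t = 4.0000: CF_t = 58.000000, DF = 0.909495, PV = 52.750693
  t = 5.0000: CF_t = 58.000000, DF = 0.888178, PV = 51.514348
  t = 6.0000: CF_t = 58.000000, DF = 0.867362, PV = 50.306981
  t = 7.0000: CF_t = 1058.000000, DF = 0.847033, PV = 896.160858
Price P = sum_t PV_t = 1216.703325

Answer: Price = 1216.7033


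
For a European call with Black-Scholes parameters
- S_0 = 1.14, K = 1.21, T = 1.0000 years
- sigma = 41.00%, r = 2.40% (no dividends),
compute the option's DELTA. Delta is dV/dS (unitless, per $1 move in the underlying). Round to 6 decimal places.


Answer: Delta = 0.547041

Derivation:
d1 = 0.1181900068; d2 = -0.2918099932
phi(d1) = 0.3961656005; exp(-qT) = 1.0000000000; exp(-rT) = 0.9762857098
N(d1) = 0.5470414461
Delta = exp(-qT) * N(d1) = 1.0000000000 * 0.5470414461 = 0.547041


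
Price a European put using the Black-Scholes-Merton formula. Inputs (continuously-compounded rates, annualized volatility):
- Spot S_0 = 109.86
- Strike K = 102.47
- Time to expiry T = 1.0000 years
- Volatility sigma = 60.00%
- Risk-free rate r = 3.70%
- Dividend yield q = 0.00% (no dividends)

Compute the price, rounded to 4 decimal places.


Answer: Price = 19.4167

Derivation:
d1 = (ln(S/K) + (r - q + 0.5*sigma^2) * T) / (sigma * sqrt(T)) = 0.47772793
d2 = d1 - sigma * sqrt(T) = -0.12227207
exp(-rT) = 0.96367614; exp(-qT) = 1.00000000
P = K * exp(-rT) * N(-d2) - S_0 * exp(-qT) * N(-d1)
N(-d1) = 0.31642193; N(-d2) = 0.54865823
P = 102.4700 * 0.96367614 * 0.54865823 - 109.8600 * 1.00000000 * 0.31642193 = 19.4167


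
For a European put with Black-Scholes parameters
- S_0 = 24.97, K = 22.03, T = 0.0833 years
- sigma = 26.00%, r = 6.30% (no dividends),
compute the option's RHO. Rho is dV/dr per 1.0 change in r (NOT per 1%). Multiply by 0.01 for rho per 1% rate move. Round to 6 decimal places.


d1 = 1.7768184341; d2 = 1.7017779117
phi(d1) = 0.0822920802; exp(-qT) = 1.0000000000; exp(-rT) = 0.9947658462
N(-d2) = 0.0443985043
Rho = -K*T*exp(-rT)*N(-d2) = -22.0300 * 0.0833 * 0.9947658462 * 0.0443985043 = -0.081049

Answer: Rho = -0.081049


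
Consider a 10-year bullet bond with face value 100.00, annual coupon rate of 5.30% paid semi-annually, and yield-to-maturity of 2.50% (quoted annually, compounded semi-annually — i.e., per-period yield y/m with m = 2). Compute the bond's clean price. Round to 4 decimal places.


Answer: Price = 124.6390

Derivation:
Coupon per period c = face * coupon_rate / m = 2.650000
Periods per year m = 2; per-period yield y/m = 0.012500
Number of cashflows N = 20
Cashflows (t years, CF_t, discount factor 1/(1+y/m)^(m*t), PV):
  t = 0.5000: CF_t = 2.650000, DF = 0.987654, PV = 2.617284
  t = 1.0000: CF_t = 2.650000, DF = 0.975461, PV = 2.584972
  t = 1.5000: CF_t = 2.650000, DF = 0.963418, PV = 2.553059
  t = 2.0000: CF_t = 2.650000, DF = 0.951524, PV = 2.521539
  t = 2.5000: CF_t = 2.650000, DF = 0.939777, PV = 2.490409
  t = 3.0000: CF_t = 2.650000, DF = 0.928175, PV = 2.459663
  t = 3.5000: CF_t = 2.650000, DF = 0.916716, PV = 2.429297
  t = 4.0000: CF_t = 2.650000, DF = 0.905398, PV = 2.399306
  t = 4.5000: CF_t = 2.650000, DF = 0.894221, PV = 2.369685
  t = 5.0000: CF_t = 2.650000, DF = 0.883181, PV = 2.340429
  t = 5.5000: CF_t = 2.650000, DF = 0.872277, PV = 2.311535
  t = 6.0000: CF_t = 2.650000, DF = 0.861509, PV = 2.282998
  t = 6.5000: CF_t = 2.650000, DF = 0.850873, PV = 2.254813
  t = 7.0000: CF_t = 2.650000, DF = 0.840368, PV = 2.226975
  t = 7.5000: CF_t = 2.650000, DF = 0.829993, PV = 2.199482
  t = 8.0000: CF_t = 2.650000, DF = 0.819746, PV = 2.172328
  t = 8.5000: CF_t = 2.650000, DF = 0.809626, PV = 2.145509
  t = 9.0000: CF_t = 2.650000, DF = 0.799631, PV = 2.119021
  t = 9.5000: CF_t = 2.650000, DF = 0.789759, PV = 2.092860
  t = 10.0000: CF_t = 102.650000, DF = 0.780009, PV = 80.067877
Price P = sum_t PV_t = 124.639043


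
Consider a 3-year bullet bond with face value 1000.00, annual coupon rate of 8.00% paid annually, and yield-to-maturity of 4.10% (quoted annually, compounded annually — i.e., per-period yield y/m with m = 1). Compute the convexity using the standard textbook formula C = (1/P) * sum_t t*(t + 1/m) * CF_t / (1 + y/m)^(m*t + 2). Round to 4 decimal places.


Coupon per period c = face * coupon_rate / m = 80.000000
Periods per year m = 1; per-period yield y/m = 0.041000
Number of cashflows N = 3
Cashflows (t years, CF_t, discount factor 1/(1+y/m)^(m*t), PV):
  t = 1.0000: CF_t = 80.000000, DF = 0.960615, PV = 76.849183
  t = 2.0000: CF_t = 80.000000, DF = 0.922781, PV = 73.822463
  t = 3.0000: CF_t = 1080.000000, DF = 0.886437, PV = 957.351819
Price P = sum_t PV_t = 1108.023465
Convexity numerator sum_t t*(t + 1/m) * CF_t / (1+y/m)^(m*t + 2):
  t = 1.0000: term = 141.829899
  t = 2.0000: term = 408.731698
  t = 3.0000: term = 10601.110320
Convexity = (1/P) * sum = 11151.671917 / 1108.023465 = 10.064473

Answer: Convexity = 10.0645


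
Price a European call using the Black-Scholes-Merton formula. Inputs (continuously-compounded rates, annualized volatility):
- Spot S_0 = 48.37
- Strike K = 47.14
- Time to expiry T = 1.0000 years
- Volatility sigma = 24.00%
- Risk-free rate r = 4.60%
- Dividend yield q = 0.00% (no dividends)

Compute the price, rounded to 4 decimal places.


d1 = (ln(S/K) + (r - q + 0.5*sigma^2) * T) / (sigma * sqrt(T)) = 0.41899121
d2 = d1 - sigma * sqrt(T) = 0.17899121
exp(-rT) = 0.95504196; exp(-qT) = 1.00000000
C = S_0 * exp(-qT) * N(d1) - K * exp(-rT) * N(d2)
N(d1) = 0.66238872; N(d2) = 0.57102770
C = 48.3700 * 1.00000000 * 0.66238872 - 47.1400 * 0.95504196 * 0.57102770 = 6.3317

Answer: Price = 6.3317


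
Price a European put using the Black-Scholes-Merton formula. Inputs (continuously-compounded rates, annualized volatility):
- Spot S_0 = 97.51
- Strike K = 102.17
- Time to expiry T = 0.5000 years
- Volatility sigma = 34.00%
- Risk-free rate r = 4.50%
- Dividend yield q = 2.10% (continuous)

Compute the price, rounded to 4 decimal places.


d1 = (ln(S/K) + (r - q + 0.5*sigma^2) * T) / (sigma * sqrt(T)) = -0.02405476
d2 = d1 - sigma * sqrt(T) = -0.26447106
exp(-rT) = 0.97775124; exp(-qT) = 0.98955493
P = K * exp(-rT) * N(-d2) - S_0 * exp(-qT) * N(-d1)
N(-d1) = 0.50959553; N(-d2) = 0.60429152
P = 102.1700 * 0.97775124 * 0.60429152 - 97.5100 * 0.98955493 * 0.50959553 = 11.1952

Answer: Price = 11.1952


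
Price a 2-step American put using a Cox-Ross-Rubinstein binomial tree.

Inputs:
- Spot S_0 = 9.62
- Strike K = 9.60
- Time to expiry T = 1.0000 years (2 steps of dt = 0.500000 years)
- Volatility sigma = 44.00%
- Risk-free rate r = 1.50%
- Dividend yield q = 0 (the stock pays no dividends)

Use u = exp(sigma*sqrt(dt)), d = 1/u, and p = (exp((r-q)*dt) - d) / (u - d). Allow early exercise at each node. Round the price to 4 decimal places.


dt = T/N = 0.500000
u = exp(sigma*sqrt(dt)) = 1.364963; d = 1/u = 0.732621
p = (exp((r-q)*dt) - d) / (u - d) = 0.434745
Discount per step: exp(-r*dt) = 0.992528
Stock lattice S(k, i) with i counting down-moves:
  k=0: S(0,0) = 9.6200
  k=1: S(1,0) = 13.1309; S(1,1) = 7.0478
  k=2: S(2,0) = 17.9232; S(2,1) = 9.6200; S(2,2) = 5.1634
Terminal payoffs V(N, i) = max(K - S_T, 0):
  V(2,0) = 0.000000; V(2,1) = 0.000000; V(2,2) = 4.436626
Backward induction: V(k, i) = exp(-r*dt) * [p * V(k+1, i) + (1-p) * V(k+1, i+1)]; then take max(V_cont, immediate exercise) for American.
  V(1,0) = exp(-r*dt) * [p*0.000000 + (1-p)*0.000000] = 0.000000; exercise = 0.000000; V(1,0) = max -> 0.000000
  V(1,1) = exp(-r*dt) * [p*0.000000 + (1-p)*4.436626] = 2.489087; exercise = 2.552188; V(1,1) = max -> 2.552188
  V(0,0) = exp(-r*dt) * [p*0.000000 + (1-p)*2.552188] = 1.431858; exercise = 0.000000; V(0,0) = max -> 1.431858

Answer: Price = V(0,0) = 1.4319


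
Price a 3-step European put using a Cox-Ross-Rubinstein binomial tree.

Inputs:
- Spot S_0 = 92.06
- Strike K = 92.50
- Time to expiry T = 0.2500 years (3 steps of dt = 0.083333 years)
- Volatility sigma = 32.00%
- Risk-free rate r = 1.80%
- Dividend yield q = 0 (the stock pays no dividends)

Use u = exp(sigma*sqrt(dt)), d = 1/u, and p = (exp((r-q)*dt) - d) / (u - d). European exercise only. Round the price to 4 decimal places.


Answer: Price = V(0,0) = 6.3786

Derivation:
dt = T/N = 0.083333
u = exp(sigma*sqrt(dt)) = 1.096777; d = 1/u = 0.911762
p = (exp((r-q)*dt) - d) / (u - d) = 0.485036
Discount per step: exp(-r*dt) = 0.998501
Stock lattice S(k, i) with i counting down-moves:
  k=0: S(0,0) = 92.0600
  k=1: S(1,0) = 100.9693; S(1,1) = 83.9368
  k=2: S(2,0) = 110.7408; S(2,1) = 92.0600; S(2,2) = 76.5304
  k=3: S(3,0) = 121.4580; S(3,1) = 100.9693; S(3,2) = 83.9368; S(3,3) = 69.7776
Terminal payoffs V(N, i) = max(K - S_T, 0):
  V(3,0) = 0.000000; V(3,1) = 0.000000; V(3,2) = 8.563170; V(3,3) = 22.722444
Backward induction: V(k, i) = exp(-r*dt) * [p * V(k+1, i) + (1-p) * V(k+1, i+1)].
  V(2,0) = exp(-r*dt) * [p*0.000000 + (1-p)*0.000000] = 0.000000
  V(2,1) = exp(-r*dt) * [p*0.000000 + (1-p)*8.563170] = 4.403115
  V(2,2) = exp(-r*dt) * [p*8.563170 + (1-p)*22.722444] = 15.830923
  V(1,0) = exp(-r*dt) * [p*0.000000 + (1-p)*4.403115] = 2.264047
  V(1,1) = exp(-r*dt) * [p*4.403115 + (1-p)*15.830923] = 10.272605
  V(0,0) = exp(-r*dt) * [p*2.264047 + (1-p)*10.272605] = 6.378592


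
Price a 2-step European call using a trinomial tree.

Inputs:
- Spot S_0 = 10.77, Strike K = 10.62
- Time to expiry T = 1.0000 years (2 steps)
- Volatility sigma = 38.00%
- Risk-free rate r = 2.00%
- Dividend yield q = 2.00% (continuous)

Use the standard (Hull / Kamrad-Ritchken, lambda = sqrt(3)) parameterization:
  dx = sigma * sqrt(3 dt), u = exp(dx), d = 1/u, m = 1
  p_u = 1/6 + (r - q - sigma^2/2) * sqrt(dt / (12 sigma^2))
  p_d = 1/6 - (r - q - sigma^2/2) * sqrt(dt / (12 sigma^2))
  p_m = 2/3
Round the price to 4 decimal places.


dt = T/N = 0.500000; dx = sigma*sqrt(3*dt) = 0.465403
u = exp(dx) = 1.592656; d = 1/u = 0.627882
p_u = 0.127883, p_m = 0.666667, p_d = 0.205450
Discount per step: exp(-r*dt) = 0.990050
Stock lattice S(k, j) with j the centered position index:
  k=0: S(0,+0) = 10.7700
  k=1: S(1,-1) = 6.7623; S(1,+0) = 10.7700; S(1,+1) = 17.1529
  k=2: S(2,-2) = 4.2459; S(2,-1) = 6.7623; S(2,+0) = 10.7700; S(2,+1) = 17.1529; S(2,+2) = 27.3187
Terminal payoffs V(N, j) = max(S_T - K, 0):
  V(2,-2) = 0.000000; V(2,-1) = 0.000000; V(2,+0) = 0.150000; V(2,+1) = 6.532905; V(2,+2) = 16.698677
Backward induction: V(k, j) = exp(-r*dt) * [p_u * V(k+1, j+1) + p_m * V(k+1, j) + p_d * V(k+1, j-1)]
  V(1,-1) = exp(-r*dt) * [p_u*0.150000 + p_m*0.000000 + p_d*0.000000] = 0.018992
  V(1,+0) = exp(-r*dt) * [p_u*6.532905 + p_m*0.150000 + p_d*0.000000] = 0.926140
  V(1,+1) = exp(-r*dt) * [p_u*16.698677 + p_m*6.532905 + p_d*0.150000] = 6.456675
  V(0,+0) = exp(-r*dt) * [p_u*6.456675 + p_m*0.926140 + p_d*0.018992] = 1.432630

Answer: Price = V(0,0) = 1.4326


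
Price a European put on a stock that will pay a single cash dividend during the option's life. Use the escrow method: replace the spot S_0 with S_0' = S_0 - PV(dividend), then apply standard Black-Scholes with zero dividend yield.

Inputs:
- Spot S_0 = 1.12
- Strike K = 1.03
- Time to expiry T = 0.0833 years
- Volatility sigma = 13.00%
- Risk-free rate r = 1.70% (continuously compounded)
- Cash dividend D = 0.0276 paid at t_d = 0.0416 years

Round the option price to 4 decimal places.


Answer: Price = 0.0009

Derivation:
PV(D) = D * exp(-r * t_d) = 0.0276 * 0.99929305 = 0.02758049
S_0' = S_0 - PV(D) = 1.1200 - 0.02758049 = 1.09241951
d1 = (ln(S_0'/K) + (r + sigma^2/2)*T) / (sigma*sqrt(T)) = 1.62461968
d2 = d1 - sigma*sqrt(T) = 1.58709942
exp(-rT) = 0.99858490
N(-d1) = 0.05212181; N(-d2) = 0.05624507
P = K * exp(-rT) * N(-d2) - S_0' * N(-d1) = 1.0300 * 0.99858490 * 0.05624507 - 1.09241951 * 0.05212181 = 0.0009


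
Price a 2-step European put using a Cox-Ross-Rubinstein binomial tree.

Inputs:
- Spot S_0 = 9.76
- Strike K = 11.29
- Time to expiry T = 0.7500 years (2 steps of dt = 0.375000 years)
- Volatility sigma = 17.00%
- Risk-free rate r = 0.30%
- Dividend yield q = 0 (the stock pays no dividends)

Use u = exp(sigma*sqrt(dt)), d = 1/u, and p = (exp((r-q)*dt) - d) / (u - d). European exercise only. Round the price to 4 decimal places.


Answer: Price = V(0,0) = 1.6718

Derivation:
dt = T/N = 0.375000
u = exp(sigma*sqrt(dt)) = 1.109715; d = 1/u = 0.901132
p = (exp((r-q)*dt) - d) / (u - d) = 0.479394
Discount per step: exp(-r*dt) = 0.998876
Stock lattice S(k, i) with i counting down-moves:
  k=0: S(0,0) = 9.7600
  k=1: S(1,0) = 10.8308; S(1,1) = 8.7951
  k=2: S(2,0) = 12.0191; S(2,1) = 9.7600; S(2,2) = 7.9255
Terminal payoffs V(N, i) = max(K - S_T, 0):
  V(2,0) = 0.000000; V(2,1) = 1.530000; V(2,2) = 3.364497
Backward induction: V(k, i) = exp(-r*dt) * [p * V(k+1, i) + (1-p) * V(k+1, i+1)].
  V(1,0) = exp(-r*dt) * [p*0.000000 + (1-p)*1.530000] = 0.795631
  V(1,1) = exp(-r*dt) * [p*1.530000 + (1-p)*3.364497] = 2.482256
  V(0,0) = exp(-r*dt) * [p*0.795631 + (1-p)*2.482256] = 1.671816


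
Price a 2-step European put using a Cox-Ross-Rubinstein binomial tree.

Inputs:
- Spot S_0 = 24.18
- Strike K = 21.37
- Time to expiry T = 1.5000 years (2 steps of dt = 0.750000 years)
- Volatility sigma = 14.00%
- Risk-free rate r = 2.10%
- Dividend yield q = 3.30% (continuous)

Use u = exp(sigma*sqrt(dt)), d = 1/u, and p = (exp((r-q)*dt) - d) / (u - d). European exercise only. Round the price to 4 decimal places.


Answer: Price = V(0,0) = 0.7469

Derivation:
dt = T/N = 0.750000
u = exp(sigma*sqrt(dt)) = 1.128900; d = 1/u = 0.885818
p = (exp((r-q)*dt) - d) / (u - d) = 0.432868
Discount per step: exp(-r*dt) = 0.984373
Stock lattice S(k, i) with i counting down-moves:
  k=0: S(0,0) = 24.1800
  k=1: S(1,0) = 27.2968; S(1,1) = 21.4191
  k=2: S(2,0) = 30.8154; S(2,1) = 24.1800; S(2,2) = 18.9734
Terminal payoffs V(N, i) = max(K - S_T, 0):
  V(2,0) = 0.000000; V(2,1) = 0.000000; V(2,2) = 2.396586
Backward induction: V(k, i) = exp(-r*dt) * [p * V(k+1, i) + (1-p) * V(k+1, i+1)].
  V(1,0) = exp(-r*dt) * [p*0.000000 + (1-p)*0.000000] = 0.000000
  V(1,1) = exp(-r*dt) * [p*0.000000 + (1-p)*2.396586] = 1.337942
  V(0,0) = exp(-r*dt) * [p*0.000000 + (1-p)*1.337942] = 0.746933


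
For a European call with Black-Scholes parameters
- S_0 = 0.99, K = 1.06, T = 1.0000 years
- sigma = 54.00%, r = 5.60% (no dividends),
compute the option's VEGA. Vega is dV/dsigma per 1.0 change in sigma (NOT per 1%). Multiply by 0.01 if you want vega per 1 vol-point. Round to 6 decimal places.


d1 = 0.2471865852; d2 = -0.2928134148
phi(d1) = 0.3869386455; exp(-qT) = 1.0000000000; exp(-rT) = 0.9455391359
Vega = S * exp(-qT) * phi(d1) * sqrt(T) = 0.9900 * 1.0000000000 * 0.3869386455 * 1.0000000000 = 0.383069

Answer: Vega = 0.383069


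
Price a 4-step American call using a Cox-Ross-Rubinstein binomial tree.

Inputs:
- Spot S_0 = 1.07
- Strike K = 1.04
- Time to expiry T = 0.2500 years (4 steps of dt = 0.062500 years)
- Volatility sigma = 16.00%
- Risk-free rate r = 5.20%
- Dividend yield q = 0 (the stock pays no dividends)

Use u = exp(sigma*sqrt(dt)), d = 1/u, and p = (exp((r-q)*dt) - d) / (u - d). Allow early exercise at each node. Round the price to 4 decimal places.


dt = T/N = 0.062500
u = exp(sigma*sqrt(dt)) = 1.040811; d = 1/u = 0.960789
p = (exp((r-q)*dt) - d) / (u - d) = 0.530682
Discount per step: exp(-r*dt) = 0.996755
Stock lattice S(k, i) with i counting down-moves:
  k=0: S(0,0) = 1.0700
  k=1: S(1,0) = 1.1137; S(1,1) = 1.0280
  k=2: S(2,0) = 1.1591; S(2,1) = 1.0700; S(2,2) = 0.9877
  k=3: S(3,0) = 1.2064; S(3,1) = 1.1137; S(3,2) = 1.0280; S(3,3) = 0.9490
  k=4: S(4,0) = 1.2557; S(4,1) = 1.1591; S(4,2) = 1.0700; S(4,3) = 0.9877; S(4,4) = 0.9118
Terminal payoffs V(N, i) = max(S_T - K, 0):
  V(4,0) = 0.215657; V(4,1) = 0.119117; V(4,2) = 0.030000; V(4,3) = 0.000000; V(4,4) = 0.000000
Backward induction: V(k, i) = exp(-r*dt) * [p * V(k+1, i) + (1-p) * V(k+1, i+1)]; then take max(V_cont, immediate exercise) for American.
  V(3,0) = exp(-r*dt) * [p*0.215657 + (1-p)*0.119117] = 0.169796; exercise = 0.166422; V(3,0) = max -> 0.169796
  V(3,1) = exp(-r*dt) * [p*0.119117 + (1-p)*0.030000] = 0.077042; exercise = 0.073668; V(3,1) = max -> 0.077042
  V(3,2) = exp(-r*dt) * [p*0.030000 + (1-p)*0.000000] = 0.015869; exercise = 0.000000; V(3,2) = max -> 0.015869
  V(3,3) = exp(-r*dt) * [p*0.000000 + (1-p)*0.000000] = 0.000000; exercise = 0.000000; V(3,3) = max -> 0.000000
  V(2,0) = exp(-r*dt) * [p*0.169796 + (1-p)*0.077042] = 0.125855; exercise = 0.119117; V(2,0) = max -> 0.125855
  V(2,1) = exp(-r*dt) * [p*0.077042 + (1-p)*0.015869] = 0.048175; exercise = 0.030000; V(2,1) = max -> 0.048175
  V(2,2) = exp(-r*dt) * [p*0.015869 + (1-p)*0.000000] = 0.008394; exercise = 0.000000; V(2,2) = max -> 0.008394
  V(1,0) = exp(-r*dt) * [p*0.125855 + (1-p)*0.048175] = 0.089109; exercise = 0.073668; V(1,0) = max -> 0.089109
  V(1,1) = exp(-r*dt) * [p*0.048175 + (1-p)*0.008394] = 0.029410; exercise = 0.000000; V(1,1) = max -> 0.029410
  V(0,0) = exp(-r*dt) * [p*0.089109 + (1-p)*0.029410] = 0.060893; exercise = 0.030000; V(0,0) = max -> 0.060893

Answer: Price = V(0,0) = 0.0609


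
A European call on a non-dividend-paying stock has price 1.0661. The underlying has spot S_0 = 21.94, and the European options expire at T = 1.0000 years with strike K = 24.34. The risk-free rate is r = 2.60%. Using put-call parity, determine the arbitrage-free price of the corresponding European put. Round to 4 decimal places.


Put-call parity: C - P = S_0 * exp(-qT) - K * exp(-rT).
S_0 * exp(-qT) = 21.9400 * 1.00000000 = 21.94000000
K * exp(-rT) = 24.3400 * 0.97433509 = 23.71531608
P = C - S*exp(-qT) + K*exp(-rT)
P = 1.0661 - 21.94000000 + 23.71531608 = 2.8414

Answer: Put price = 2.8414


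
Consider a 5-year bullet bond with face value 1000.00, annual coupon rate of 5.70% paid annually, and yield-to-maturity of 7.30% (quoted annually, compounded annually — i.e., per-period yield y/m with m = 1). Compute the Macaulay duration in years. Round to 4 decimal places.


Coupon per period c = face * coupon_rate / m = 57.000000
Periods per year m = 1; per-period yield y/m = 0.073000
Number of cashflows N = 5
Cashflows (t years, CF_t, discount factor 1/(1+y/m)^(m*t), PV):
  t = 1.0000: CF_t = 57.000000, DF = 0.931966, PV = 53.122088
  t = 2.0000: CF_t = 57.000000, DF = 0.868561, PV = 49.508003
  t = 3.0000: CF_t = 57.000000, DF = 0.809470, PV = 46.139798
  t = 4.0000: CF_t = 57.000000, DF = 0.754399, PV = 43.000744
  t = 5.0000: CF_t = 1057.000000, DF = 0.703075, PV = 743.149821
Price P = sum_t PV_t = 934.920454
Macaulay numerator sum_t t * PV_t:
  t * PV_t at t = 1.0000: 53.122088
  t * PV_t at t = 2.0000: 99.016007
  t * PV_t at t = 3.0000: 138.419394
  t * PV_t at t = 4.0000: 172.002975
  t * PV_t at t = 5.0000: 3715.749105
Macaulay duration D = (sum_t t * PV_t) / P = 4178.309568 / 934.920454 = 4.469161

Answer: Macaulay duration = 4.4692 years


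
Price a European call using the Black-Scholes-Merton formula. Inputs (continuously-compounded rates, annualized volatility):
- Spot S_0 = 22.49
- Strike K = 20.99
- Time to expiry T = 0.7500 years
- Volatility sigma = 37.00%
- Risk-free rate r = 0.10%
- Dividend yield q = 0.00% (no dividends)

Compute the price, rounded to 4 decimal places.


d1 = (ln(S/K) + (r - q + 0.5*sigma^2) * T) / (sigma * sqrt(T)) = 0.37796823
d2 = d1 - sigma * sqrt(T) = 0.05753883
exp(-rT) = 0.99925028; exp(-qT) = 1.00000000
C = S_0 * exp(-qT) * N(d1) - K * exp(-rT) * N(d2)
N(d1) = 0.64727290; N(d2) = 0.52294201
C = 22.4900 * 1.00000000 * 0.64727290 - 20.9900 * 0.99925028 * 0.52294201 = 3.5888

Answer: Price = 3.5888


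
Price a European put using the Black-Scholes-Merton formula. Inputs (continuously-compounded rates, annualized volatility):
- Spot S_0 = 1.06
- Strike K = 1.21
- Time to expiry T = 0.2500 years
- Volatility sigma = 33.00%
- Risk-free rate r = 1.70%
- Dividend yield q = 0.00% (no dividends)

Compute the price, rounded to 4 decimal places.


Answer: Price = 0.1682

Derivation:
d1 = (ln(S/K) + (r - q + 0.5*sigma^2) * T) / (sigma * sqrt(T)) = -0.69387243
d2 = d1 - sigma * sqrt(T) = -0.85887243
exp(-rT) = 0.99575902; exp(-qT) = 1.00000000
P = K * exp(-rT) * N(-d2) - S_0 * exp(-qT) * N(-d1)
N(-d1) = 0.75611889; N(-d2) = 0.80479455
P = 1.2100 * 0.99575902 * 0.80479455 - 1.0600 * 1.00000000 * 0.75611889 = 0.1682
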